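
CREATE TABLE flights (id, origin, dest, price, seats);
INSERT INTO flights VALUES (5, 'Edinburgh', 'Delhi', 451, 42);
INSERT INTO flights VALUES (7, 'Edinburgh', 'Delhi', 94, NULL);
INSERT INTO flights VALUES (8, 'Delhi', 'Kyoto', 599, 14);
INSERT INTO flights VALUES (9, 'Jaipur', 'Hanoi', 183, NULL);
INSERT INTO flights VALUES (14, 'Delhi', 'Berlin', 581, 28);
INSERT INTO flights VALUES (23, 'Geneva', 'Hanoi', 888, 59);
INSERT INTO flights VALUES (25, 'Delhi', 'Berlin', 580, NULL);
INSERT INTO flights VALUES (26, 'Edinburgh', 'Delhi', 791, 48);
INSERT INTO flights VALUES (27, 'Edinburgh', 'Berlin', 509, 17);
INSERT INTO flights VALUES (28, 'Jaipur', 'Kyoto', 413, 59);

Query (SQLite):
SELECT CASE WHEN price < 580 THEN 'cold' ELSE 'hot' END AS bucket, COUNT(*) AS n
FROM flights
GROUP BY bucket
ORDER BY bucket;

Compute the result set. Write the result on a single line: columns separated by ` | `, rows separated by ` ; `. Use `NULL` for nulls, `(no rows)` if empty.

cold | 5 ; hot | 5

Bucket rows by price < 580 → 'cold' else 'hot'; count each bucket.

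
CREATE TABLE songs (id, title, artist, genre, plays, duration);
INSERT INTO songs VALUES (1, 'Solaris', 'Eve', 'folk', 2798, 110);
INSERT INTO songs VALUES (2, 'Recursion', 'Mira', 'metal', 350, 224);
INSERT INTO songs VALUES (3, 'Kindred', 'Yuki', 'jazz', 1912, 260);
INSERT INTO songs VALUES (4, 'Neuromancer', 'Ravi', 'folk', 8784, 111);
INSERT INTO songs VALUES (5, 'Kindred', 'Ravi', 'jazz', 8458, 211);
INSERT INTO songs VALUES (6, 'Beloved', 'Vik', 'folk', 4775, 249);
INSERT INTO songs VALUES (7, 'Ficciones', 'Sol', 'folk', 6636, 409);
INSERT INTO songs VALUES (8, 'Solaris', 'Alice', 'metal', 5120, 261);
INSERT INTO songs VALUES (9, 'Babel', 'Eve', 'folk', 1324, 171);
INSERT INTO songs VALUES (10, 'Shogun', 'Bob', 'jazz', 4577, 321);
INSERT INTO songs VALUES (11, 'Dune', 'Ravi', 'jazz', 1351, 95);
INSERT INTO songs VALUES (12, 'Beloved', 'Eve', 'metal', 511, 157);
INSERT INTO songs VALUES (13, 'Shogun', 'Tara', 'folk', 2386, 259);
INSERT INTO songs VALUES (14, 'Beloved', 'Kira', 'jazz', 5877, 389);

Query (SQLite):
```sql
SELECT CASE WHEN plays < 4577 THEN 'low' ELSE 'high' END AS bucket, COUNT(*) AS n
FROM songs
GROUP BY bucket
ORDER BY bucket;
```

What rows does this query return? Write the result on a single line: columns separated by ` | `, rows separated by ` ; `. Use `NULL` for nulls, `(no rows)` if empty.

Bucket rows by plays < 4577 → 'low' else 'high'; count each bucket.

high | 7 ; low | 7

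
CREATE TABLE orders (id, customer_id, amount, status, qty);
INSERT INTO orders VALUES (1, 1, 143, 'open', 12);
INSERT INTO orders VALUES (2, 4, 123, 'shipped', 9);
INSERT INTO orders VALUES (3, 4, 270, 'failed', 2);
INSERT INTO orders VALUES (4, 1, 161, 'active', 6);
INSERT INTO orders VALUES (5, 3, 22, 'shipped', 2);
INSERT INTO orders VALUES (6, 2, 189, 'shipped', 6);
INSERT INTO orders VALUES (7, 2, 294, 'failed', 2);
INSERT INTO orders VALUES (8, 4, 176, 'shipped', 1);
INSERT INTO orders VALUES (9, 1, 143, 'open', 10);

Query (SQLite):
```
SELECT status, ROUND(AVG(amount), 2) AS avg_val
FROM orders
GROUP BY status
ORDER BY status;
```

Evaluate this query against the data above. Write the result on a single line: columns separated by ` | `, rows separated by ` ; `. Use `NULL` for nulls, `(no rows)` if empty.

Partition orders by status; compute ROUND(AVG(amount), 2) within each group.
  active: ids {4} → ROUND(AVG(amount), 2)=161
  failed: ids {3, 7} → ROUND(AVG(amount), 2)=282
  open: ids {1, 9} → ROUND(AVG(amount), 2)=143
  shipped: ids {2, 5, 6, 8} → ROUND(AVG(amount), 2)=127.5

active | 161 ; failed | 282 ; open | 143 ; shipped | 127.5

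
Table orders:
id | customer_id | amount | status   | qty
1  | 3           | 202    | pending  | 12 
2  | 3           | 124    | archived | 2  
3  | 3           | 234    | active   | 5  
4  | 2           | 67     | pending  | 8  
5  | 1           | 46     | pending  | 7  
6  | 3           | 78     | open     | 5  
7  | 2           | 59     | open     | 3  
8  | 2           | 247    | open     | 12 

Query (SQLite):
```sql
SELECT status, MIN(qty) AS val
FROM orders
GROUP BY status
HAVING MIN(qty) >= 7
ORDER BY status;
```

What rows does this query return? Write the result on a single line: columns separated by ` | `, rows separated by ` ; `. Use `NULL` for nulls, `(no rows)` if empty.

Partition orders by status; compute MIN(qty) within each group.
HAVING: keep groups where MIN(qty) >= 7.
  active: ids {3} → MIN(qty)=5
  archived: ids {2} → MIN(qty)=2
  open: ids {6, 7, 8} → MIN(qty)=3
  pending: ids {1, 4, 5} → MIN(qty)=7

pending | 7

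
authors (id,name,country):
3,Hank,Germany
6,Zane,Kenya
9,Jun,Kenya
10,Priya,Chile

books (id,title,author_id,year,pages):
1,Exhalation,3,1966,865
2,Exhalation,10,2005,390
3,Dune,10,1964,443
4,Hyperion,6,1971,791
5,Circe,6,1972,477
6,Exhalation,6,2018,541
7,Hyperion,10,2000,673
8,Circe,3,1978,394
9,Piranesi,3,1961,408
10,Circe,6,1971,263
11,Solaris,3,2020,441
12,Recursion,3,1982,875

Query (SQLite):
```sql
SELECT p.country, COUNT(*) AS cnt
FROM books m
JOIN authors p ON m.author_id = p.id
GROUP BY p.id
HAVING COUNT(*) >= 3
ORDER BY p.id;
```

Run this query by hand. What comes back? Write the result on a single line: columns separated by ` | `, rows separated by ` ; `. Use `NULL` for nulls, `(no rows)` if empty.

Join each books row to its authors via author_id.
Group joined rows by authors.id; compute COUNT(*) per group.
HAVING: keep groups with count ≥ 3.
  3: ids {1, 8, 9, 11, 12} → COUNT(*)=5
  6: ids {4, 5, 6, 10} → COUNT(*)=4
  10: ids {2, 3, 7} → COUNT(*)=3

Germany | 5 ; Kenya | 4 ; Chile | 3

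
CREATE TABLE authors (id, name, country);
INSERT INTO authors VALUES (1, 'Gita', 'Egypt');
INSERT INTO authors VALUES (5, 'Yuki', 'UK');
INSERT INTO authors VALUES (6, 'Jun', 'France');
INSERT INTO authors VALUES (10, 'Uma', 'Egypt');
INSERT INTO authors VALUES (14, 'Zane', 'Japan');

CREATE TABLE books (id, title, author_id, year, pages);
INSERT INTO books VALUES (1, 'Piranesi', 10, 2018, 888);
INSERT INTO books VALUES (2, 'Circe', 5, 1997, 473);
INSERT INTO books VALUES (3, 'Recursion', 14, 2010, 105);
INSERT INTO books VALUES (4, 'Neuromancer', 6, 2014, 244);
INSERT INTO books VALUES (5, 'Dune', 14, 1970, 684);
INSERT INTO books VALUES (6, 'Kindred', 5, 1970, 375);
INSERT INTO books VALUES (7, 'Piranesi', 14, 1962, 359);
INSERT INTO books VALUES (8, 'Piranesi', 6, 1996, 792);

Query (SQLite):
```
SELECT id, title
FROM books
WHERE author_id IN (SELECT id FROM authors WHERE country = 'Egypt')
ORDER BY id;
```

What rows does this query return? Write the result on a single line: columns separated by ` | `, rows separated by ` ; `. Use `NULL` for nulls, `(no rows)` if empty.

1 | Piranesi

Inner query: authors.id where country = 'Egypt'.
Outer: keep books rows whose author_id is in that set.
Inner query → {1, 10}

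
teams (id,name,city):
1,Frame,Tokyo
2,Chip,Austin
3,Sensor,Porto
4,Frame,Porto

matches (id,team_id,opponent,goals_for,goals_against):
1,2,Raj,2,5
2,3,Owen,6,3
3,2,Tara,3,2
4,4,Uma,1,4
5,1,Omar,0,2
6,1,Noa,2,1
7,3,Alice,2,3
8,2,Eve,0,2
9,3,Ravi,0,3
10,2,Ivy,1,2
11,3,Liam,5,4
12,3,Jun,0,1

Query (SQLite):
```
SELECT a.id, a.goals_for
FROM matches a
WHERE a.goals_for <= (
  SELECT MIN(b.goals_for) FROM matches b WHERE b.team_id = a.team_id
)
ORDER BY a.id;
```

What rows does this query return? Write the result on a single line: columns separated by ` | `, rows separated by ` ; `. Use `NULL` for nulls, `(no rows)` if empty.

4 | 1 ; 5 | 0 ; 8 | 0 ; 9 | 0 ; 12 | 0

For each matches row a, compute MIN(goals_for) over rows sharing a.team_id.
Keep row a if a.goals_for <= that per-group MIN.
  team_id=1: MIN(goals_for) = 0
  team_id=2: MIN(goals_for) = 0
  team_id=3: MIN(goals_for) = 0
  team_id=4: MIN(goals_for) = 1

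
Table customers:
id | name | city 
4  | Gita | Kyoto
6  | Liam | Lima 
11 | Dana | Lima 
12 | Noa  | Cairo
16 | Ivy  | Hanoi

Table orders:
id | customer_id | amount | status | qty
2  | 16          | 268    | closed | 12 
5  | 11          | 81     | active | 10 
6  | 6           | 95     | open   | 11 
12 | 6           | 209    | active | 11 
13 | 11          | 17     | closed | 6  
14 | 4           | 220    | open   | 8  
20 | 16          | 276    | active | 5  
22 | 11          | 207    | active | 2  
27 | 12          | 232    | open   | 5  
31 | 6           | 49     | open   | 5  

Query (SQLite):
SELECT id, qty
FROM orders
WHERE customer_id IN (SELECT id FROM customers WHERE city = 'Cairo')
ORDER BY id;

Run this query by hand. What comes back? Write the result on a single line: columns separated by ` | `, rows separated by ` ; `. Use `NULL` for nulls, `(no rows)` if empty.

27 | 5

Inner query: customers.id where city = 'Cairo'.
Outer: keep orders rows whose customer_id is in that set.
Inner query → {12}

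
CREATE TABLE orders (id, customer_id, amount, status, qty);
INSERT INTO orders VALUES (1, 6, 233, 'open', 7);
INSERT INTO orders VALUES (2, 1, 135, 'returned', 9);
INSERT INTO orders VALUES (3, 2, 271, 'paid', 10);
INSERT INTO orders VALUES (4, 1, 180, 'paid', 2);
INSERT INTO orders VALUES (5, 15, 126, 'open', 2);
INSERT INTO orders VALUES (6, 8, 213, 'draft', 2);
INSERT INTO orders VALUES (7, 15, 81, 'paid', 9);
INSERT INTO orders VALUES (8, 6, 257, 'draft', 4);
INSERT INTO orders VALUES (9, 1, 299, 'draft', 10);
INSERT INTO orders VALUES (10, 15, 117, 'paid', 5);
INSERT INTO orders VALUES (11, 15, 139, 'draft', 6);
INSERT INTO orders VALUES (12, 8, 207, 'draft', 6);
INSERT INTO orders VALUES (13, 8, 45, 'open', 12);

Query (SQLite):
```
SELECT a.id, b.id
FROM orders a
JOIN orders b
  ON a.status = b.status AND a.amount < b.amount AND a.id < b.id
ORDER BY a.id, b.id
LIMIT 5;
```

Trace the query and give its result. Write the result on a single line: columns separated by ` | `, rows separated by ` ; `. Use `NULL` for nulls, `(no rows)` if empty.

6 | 8 ; 6 | 9 ; 7 | 10 ; 8 | 9 ; 11 | 12

Pairs (a,b) with same status, a.amount < b.amount, a.id < b.id.
status groups: draft:{6,8,9,11,12} open:{1,5,13} paid:{3,4,7,10} returned:{2}
Ordered by (a.id, b.id); first 5.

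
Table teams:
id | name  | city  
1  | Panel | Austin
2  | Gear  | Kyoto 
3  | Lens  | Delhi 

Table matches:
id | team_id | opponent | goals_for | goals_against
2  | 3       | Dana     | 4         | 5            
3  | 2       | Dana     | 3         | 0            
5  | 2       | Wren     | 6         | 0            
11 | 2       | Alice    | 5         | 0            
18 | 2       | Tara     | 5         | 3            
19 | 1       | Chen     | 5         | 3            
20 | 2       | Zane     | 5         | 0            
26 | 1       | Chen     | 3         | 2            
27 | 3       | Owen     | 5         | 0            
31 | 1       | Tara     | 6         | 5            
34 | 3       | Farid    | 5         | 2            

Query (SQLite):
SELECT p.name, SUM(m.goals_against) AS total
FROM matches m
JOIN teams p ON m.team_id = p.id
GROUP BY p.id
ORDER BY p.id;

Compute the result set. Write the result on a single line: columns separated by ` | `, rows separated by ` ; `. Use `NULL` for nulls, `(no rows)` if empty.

Join each matches row to its teams via team_id.
Group joined rows by teams.id; compute SUM(m.goals_against) per group.
  1: ids {19, 26, 31} → SUM(m.goals_against)=10
  2: ids {3, 5, 11, 18, 20} → SUM(m.goals_against)=3
  3: ids {2, 27, 34} → SUM(m.goals_against)=7

Panel | 10 ; Gear | 3 ; Lens | 7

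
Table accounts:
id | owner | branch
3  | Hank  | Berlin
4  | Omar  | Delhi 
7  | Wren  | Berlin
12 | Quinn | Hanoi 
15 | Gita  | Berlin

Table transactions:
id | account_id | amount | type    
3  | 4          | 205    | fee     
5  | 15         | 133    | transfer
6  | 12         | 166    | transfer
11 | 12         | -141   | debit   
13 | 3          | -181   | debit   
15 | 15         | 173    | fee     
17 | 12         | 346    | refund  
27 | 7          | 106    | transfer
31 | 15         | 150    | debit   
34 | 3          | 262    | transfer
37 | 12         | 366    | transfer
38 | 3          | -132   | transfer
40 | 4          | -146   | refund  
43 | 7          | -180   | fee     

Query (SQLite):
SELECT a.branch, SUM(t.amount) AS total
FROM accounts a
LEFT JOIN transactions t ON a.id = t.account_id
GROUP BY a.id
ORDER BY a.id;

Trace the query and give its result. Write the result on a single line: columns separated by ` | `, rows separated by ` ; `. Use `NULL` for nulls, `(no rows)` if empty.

LEFT JOIN keeps every accounts row; unmatched ones get NULL for transactions columns.
Group by accounts.id and compute SUM(t.amount). SUM over an all-NULL group is NULL.
  3: ids {13, 34, 38} → SUM(t.amount)=-51
  4: ids {3, 40} → SUM(t.amount)=59
  7: ids {27, 43} → SUM(t.amount)=-74
  12: ids {6, 11, 17, 37} → SUM(t.amount)=737
  15: ids {5, 15, 31} → SUM(t.amount)=456

Berlin | -51 ; Delhi | 59 ; Berlin | -74 ; Hanoi | 737 ; Berlin | 456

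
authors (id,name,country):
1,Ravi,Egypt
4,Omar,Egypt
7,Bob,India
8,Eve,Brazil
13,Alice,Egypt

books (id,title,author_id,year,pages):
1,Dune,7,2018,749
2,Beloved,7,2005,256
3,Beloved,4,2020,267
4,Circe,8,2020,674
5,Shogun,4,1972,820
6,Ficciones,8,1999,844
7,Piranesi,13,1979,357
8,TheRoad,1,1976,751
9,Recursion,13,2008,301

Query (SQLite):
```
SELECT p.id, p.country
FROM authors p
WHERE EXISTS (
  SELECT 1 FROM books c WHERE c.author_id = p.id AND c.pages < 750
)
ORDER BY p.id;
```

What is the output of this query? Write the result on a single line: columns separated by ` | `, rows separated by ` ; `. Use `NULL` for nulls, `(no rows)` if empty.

For each authors row, check whether any books with matching author_id has pages < 750.
Keep rows where that is true.

4 | Egypt ; 7 | India ; 8 | Brazil ; 13 | Egypt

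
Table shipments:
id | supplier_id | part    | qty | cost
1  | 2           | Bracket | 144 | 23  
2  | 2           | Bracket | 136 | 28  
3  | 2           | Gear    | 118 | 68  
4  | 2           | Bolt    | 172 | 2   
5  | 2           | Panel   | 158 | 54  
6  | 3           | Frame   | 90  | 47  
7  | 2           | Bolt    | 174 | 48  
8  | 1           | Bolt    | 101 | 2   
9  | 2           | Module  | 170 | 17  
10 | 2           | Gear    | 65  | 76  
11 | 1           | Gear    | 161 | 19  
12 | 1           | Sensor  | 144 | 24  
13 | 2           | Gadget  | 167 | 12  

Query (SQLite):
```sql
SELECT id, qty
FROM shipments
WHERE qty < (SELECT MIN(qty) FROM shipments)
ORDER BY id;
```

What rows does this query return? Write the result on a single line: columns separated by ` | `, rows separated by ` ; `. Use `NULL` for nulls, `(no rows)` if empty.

(no rows)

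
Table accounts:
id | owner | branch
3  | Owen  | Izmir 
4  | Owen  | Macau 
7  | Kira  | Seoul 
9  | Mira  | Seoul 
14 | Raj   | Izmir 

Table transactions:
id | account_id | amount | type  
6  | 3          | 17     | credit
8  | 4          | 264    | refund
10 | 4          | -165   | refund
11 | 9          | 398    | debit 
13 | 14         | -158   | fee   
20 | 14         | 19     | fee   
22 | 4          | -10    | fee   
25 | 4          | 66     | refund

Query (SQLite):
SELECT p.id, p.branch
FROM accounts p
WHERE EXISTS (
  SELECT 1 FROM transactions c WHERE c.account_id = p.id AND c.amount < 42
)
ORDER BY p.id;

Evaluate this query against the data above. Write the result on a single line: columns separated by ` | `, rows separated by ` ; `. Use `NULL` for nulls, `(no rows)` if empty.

3 | Izmir ; 4 | Macau ; 14 | Izmir

For each accounts row, check whether any transactions with matching account_id has amount < 42.
Keep rows where that is true.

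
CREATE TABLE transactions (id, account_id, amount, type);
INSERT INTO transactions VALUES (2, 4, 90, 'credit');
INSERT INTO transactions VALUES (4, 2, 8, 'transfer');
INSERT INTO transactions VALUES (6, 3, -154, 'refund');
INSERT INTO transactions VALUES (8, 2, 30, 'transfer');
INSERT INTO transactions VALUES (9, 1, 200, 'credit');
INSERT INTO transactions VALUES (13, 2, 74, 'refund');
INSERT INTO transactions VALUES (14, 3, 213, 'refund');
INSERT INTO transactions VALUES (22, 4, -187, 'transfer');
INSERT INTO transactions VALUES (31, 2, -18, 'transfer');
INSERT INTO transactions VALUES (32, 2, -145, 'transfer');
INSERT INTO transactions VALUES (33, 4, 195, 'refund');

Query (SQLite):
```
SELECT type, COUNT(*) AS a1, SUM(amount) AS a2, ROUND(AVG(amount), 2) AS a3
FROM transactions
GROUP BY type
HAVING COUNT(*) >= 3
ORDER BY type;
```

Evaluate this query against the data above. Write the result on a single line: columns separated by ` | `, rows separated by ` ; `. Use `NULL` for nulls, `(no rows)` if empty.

Group transactions by type.
Per group compute: COUNT(*), SUM(amount), ROUND(AVG(amount), 2).
HAVING: drop groups with fewer than 3 rows.
  credit: ids {2, 9} → COUNT(*)=2, SUM(amount)=290, ROUND(AVG(amount), 2)=145
  refund: ids {6, 13, 14, 33} → COUNT(*)=4, SUM(amount)=328, ROUND(AVG(amount), 2)=82
  transfer: ids {4, 8, 22, 31, 32} → COUNT(*)=5, SUM(amount)=-312, ROUND(AVG(amount), 2)=-62.4

refund | 4 | 328 | 82 ; transfer | 5 | -312 | -62.4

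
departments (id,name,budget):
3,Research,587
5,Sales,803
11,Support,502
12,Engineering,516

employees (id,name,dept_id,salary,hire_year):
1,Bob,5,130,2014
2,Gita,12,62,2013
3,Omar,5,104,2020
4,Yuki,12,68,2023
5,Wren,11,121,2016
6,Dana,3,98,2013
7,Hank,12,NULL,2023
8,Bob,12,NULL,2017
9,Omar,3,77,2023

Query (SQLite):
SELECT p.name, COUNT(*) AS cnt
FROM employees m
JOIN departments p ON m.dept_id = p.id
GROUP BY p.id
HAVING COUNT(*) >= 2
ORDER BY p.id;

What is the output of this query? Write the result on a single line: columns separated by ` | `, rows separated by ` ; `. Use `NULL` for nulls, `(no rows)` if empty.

Research | 2 ; Sales | 2 ; Engineering | 4

Join each employees row to its departments via dept_id.
Group joined rows by departments.id; compute COUNT(*) per group.
HAVING: keep groups with count ≥ 2.
  3: ids {6, 9} → COUNT(*)=2
  5: ids {1, 3} → COUNT(*)=2
  11: ids {5} → COUNT(*)=1
  12: ids {2, 4, 7, 8} → COUNT(*)=4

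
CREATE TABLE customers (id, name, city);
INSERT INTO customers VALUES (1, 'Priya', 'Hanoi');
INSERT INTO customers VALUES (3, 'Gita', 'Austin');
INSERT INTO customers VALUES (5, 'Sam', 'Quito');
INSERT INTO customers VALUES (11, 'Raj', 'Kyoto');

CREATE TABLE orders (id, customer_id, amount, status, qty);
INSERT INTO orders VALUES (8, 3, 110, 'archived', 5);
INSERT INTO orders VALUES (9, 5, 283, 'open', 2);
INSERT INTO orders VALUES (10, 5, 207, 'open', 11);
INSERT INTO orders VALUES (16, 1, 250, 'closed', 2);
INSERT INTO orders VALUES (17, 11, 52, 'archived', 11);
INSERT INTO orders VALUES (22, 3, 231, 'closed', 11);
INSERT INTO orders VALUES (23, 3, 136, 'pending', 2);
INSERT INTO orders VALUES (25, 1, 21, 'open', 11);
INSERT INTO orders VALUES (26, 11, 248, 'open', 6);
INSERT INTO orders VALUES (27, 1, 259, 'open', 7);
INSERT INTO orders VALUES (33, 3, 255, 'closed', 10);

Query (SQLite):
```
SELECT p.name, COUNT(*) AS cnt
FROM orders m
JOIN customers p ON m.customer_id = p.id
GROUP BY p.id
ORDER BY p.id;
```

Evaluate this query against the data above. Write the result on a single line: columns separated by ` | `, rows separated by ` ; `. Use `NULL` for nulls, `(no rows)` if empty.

Priya | 3 ; Gita | 4 ; Sam | 2 ; Raj | 2

Join each orders row to its customers via customer_id.
Group joined rows by customers.id; compute COUNT(*) per group.
  1: ids {16, 25, 27} → COUNT(*)=3
  3: ids {8, 22, 23, 33} → COUNT(*)=4
  5: ids {9, 10} → COUNT(*)=2
  11: ids {17, 26} → COUNT(*)=2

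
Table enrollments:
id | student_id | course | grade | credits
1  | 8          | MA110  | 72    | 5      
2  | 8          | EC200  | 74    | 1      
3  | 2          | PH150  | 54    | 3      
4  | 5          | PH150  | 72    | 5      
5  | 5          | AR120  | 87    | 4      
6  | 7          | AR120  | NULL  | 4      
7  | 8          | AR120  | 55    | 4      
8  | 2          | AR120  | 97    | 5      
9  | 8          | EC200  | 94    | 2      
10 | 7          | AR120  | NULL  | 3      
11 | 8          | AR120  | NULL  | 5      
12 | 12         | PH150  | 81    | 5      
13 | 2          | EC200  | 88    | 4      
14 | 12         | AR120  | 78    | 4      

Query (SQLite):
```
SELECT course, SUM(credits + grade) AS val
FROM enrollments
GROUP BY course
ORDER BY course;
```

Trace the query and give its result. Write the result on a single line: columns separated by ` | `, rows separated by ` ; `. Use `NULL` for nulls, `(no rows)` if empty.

For each row compute credits + grade.
Group by course; take SUM of the expression per group.
  AR120: ids {5, 6, 7, 8, 10, 11, 14} → SUM(credits + grade)=334
  EC200: ids {2, 9, 13} → SUM(credits + grade)=263
  MA110: ids {1} → SUM(credits + grade)=77
  PH150: ids {3, 4, 12} → SUM(credits + grade)=220

AR120 | 334 ; EC200 | 263 ; MA110 | 77 ; PH150 | 220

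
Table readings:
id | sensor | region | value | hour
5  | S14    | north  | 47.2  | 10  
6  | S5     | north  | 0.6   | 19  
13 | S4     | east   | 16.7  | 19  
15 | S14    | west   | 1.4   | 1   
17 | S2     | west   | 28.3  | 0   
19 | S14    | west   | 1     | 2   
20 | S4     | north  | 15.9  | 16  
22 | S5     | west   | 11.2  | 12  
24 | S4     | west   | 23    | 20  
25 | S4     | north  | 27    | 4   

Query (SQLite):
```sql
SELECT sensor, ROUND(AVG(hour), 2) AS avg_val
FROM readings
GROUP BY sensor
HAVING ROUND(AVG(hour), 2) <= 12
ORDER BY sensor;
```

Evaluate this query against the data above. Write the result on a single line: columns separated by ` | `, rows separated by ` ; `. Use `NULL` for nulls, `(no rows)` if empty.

Partition readings by sensor; compute ROUND(AVG(hour), 2) within each group.
HAVING: keep groups where ROUND(AVG(hour), 2) <= 12.
  S14: ids {5, 15, 19} → ROUND(AVG(hour), 2)=4.33
  S2: ids {17} → ROUND(AVG(hour), 2)=0
  S4: ids {13, 20, 24, 25} → ROUND(AVG(hour), 2)=14.75
  S5: ids {6, 22} → ROUND(AVG(hour), 2)=15.5

S14 | 4.33 ; S2 | 0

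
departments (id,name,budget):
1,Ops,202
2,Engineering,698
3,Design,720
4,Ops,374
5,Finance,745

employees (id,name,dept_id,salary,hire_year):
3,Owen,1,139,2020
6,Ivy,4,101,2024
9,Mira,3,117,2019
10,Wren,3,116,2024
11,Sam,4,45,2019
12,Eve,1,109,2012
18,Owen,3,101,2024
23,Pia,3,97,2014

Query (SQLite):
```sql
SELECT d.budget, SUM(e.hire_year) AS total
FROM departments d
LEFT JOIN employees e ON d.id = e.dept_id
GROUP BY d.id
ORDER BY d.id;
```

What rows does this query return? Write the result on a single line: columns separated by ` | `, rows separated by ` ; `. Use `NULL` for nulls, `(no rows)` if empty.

LEFT JOIN keeps every departments row; unmatched ones get NULL for employees columns.
Group by departments.id and compute SUM(e.hire_year). SUM over an all-NULL group is NULL.
  1: ids {3, 12} → SUM(e.hire_year)=4032
  2: ids {—} → SUM(e.hire_year)=NULL
  3: ids {9, 10, 18, 23} → SUM(e.hire_year)=8081
  4: ids {6, 11} → SUM(e.hire_year)=4043
  5: ids {—} → SUM(e.hire_year)=NULL

202 | 4032 ; 698 | NULL ; 720 | 8081 ; 374 | 4043 ; 745 | NULL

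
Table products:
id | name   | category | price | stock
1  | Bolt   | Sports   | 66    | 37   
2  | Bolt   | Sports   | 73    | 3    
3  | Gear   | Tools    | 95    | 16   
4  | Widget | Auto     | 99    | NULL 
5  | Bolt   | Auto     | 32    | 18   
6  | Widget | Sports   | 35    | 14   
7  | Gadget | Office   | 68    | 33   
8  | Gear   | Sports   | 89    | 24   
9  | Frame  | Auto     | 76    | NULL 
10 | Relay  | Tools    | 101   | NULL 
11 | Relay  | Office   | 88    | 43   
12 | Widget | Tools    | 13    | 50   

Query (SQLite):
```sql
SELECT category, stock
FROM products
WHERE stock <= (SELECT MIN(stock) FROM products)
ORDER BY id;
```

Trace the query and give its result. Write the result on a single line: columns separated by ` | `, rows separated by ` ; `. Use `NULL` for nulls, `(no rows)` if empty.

Sports | 3

Scalar subquery: MIN(stock) over all products rows = 3.
Keep rows where stock <= that value.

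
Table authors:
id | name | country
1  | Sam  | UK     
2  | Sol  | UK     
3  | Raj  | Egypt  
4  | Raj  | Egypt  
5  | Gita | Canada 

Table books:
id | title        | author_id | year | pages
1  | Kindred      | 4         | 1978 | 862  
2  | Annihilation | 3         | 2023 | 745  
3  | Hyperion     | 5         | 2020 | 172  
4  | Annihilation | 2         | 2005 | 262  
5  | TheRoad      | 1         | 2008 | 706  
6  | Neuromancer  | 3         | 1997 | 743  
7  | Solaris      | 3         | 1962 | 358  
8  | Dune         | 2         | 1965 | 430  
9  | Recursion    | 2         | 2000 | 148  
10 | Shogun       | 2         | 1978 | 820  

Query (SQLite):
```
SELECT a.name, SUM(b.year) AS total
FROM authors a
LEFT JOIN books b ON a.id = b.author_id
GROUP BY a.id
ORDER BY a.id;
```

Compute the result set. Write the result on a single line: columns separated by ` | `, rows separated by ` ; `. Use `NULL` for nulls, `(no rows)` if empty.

Sam | 2008 ; Sol | 7948 ; Raj | 5982 ; Raj | 1978 ; Gita | 2020

LEFT JOIN keeps every authors row; unmatched ones get NULL for books columns.
Group by authors.id and compute SUM(b.year). SUM over an all-NULL group is NULL.
  1: ids {5} → SUM(b.year)=2008
  2: ids {4, 8, 9, 10} → SUM(b.year)=7948
  3: ids {2, 6, 7} → SUM(b.year)=5982
  4: ids {1} → SUM(b.year)=1978
  5: ids {3} → SUM(b.year)=2020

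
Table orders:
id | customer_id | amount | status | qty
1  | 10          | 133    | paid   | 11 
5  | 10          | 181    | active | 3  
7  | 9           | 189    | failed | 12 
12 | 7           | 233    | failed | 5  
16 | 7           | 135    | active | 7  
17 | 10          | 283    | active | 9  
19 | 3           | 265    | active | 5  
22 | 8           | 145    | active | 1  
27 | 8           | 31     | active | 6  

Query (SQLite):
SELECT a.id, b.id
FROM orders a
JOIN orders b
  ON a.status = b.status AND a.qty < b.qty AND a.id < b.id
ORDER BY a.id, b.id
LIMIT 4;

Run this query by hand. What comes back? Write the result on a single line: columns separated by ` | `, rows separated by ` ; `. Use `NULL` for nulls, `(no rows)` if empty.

5 | 16 ; 5 | 17 ; 5 | 19 ; 5 | 27

Pairs (a,b) with same status, a.qty < b.qty, a.id < b.id.
status groups: active:{5,16,17,19,22,27} failed:{7,12} paid:{1}
Ordered by (a.id, b.id); first 4.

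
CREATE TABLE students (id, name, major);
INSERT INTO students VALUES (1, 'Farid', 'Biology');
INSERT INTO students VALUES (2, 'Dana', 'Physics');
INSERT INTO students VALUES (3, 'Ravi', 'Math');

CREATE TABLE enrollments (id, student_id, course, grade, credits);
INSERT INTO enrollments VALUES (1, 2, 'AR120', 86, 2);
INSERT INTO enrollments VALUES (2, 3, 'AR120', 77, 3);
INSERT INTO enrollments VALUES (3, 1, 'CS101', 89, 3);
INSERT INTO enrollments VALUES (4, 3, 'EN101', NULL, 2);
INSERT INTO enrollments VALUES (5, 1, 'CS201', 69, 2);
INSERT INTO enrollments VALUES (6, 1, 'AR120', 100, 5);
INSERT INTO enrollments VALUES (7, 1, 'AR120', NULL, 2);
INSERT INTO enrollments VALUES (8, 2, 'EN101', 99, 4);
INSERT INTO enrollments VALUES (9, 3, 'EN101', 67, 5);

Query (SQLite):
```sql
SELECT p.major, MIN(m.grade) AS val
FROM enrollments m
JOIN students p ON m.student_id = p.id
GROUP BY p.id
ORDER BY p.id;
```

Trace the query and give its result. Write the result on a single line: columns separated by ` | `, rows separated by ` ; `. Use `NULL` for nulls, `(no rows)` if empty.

Biology | 69 ; Physics | 86 ; Math | 67

Join each enrollments row to its students via student_id.
Group joined rows by students.id; compute MIN(m.grade) per group.
  1: ids {3, 5, 6, 7} → MIN(m.grade)=69
  2: ids {1, 8} → MIN(m.grade)=86
  3: ids {2, 4, 9} → MIN(m.grade)=67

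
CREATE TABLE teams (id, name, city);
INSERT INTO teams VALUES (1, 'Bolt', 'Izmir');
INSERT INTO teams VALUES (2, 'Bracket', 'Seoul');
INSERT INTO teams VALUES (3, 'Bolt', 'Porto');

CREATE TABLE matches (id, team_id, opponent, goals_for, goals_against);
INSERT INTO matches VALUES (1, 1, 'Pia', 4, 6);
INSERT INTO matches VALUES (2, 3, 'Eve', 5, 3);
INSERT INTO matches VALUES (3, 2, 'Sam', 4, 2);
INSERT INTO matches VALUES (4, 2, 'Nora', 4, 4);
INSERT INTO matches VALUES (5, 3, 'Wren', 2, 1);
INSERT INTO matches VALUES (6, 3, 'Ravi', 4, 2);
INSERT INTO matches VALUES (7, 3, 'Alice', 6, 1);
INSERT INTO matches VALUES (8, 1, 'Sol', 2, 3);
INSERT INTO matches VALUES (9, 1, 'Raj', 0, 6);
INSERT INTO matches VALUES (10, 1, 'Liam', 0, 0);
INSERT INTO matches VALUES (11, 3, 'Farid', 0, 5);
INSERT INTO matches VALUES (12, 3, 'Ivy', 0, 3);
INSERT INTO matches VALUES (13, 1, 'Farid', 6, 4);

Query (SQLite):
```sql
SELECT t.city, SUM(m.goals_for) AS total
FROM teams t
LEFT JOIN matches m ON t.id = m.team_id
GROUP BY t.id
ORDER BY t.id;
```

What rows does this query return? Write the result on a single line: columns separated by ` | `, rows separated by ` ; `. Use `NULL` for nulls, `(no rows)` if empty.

Izmir | 12 ; Seoul | 8 ; Porto | 17

LEFT JOIN keeps every teams row; unmatched ones get NULL for matches columns.
Group by teams.id and compute SUM(m.goals_for). SUM over an all-NULL group is NULL.
  1: ids {1, 8, 9, 10, 13} → SUM(m.goals_for)=12
  2: ids {3, 4} → SUM(m.goals_for)=8
  3: ids {2, 5, 6, 7, 11, 12} → SUM(m.goals_for)=17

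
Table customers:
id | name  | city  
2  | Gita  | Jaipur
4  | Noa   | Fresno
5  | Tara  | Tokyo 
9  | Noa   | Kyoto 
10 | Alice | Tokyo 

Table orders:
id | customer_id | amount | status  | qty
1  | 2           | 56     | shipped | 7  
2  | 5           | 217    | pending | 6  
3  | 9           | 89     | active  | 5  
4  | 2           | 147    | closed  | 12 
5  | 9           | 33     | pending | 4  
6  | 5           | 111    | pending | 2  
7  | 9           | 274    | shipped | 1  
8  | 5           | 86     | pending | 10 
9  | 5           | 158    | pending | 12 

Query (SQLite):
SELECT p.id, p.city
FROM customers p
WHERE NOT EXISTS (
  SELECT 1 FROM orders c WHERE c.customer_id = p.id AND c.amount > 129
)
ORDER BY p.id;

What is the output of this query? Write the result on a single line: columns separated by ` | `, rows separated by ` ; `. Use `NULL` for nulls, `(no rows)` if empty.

4 | Fresno ; 10 | Tokyo

For each customers row, check whether any orders with matching customer_id has amount > 129.
Keep rows where that is false.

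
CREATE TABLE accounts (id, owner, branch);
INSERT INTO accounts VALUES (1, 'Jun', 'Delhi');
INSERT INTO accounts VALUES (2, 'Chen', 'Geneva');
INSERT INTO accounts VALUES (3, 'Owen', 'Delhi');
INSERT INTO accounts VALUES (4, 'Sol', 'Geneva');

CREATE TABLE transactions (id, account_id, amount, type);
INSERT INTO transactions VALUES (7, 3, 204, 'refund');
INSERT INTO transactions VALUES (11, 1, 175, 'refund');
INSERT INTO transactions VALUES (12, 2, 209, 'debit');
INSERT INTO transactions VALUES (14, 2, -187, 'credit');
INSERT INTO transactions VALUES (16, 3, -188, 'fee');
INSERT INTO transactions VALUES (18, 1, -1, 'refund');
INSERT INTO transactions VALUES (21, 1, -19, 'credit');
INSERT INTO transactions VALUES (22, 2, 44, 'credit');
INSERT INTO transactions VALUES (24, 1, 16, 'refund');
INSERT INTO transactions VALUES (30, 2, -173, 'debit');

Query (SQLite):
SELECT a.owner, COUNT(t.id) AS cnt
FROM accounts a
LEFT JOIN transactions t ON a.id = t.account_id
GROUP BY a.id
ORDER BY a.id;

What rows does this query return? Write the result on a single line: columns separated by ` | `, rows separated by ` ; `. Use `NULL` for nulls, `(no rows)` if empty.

LEFT JOIN keeps every accounts row; unmatched ones get NULL for transactions columns.
Group by accounts.id and compute COUNT(t.id). COUNT(col) of an all-NULL group is 0.
  1: ids {11, 18, 21, 24} → COUNT(t.id)=4
  2: ids {12, 14, 22, 30} → COUNT(t.id)=4
  3: ids {7, 16} → COUNT(t.id)=2
  4: ids {—} → COUNT(t.id)=0

Jun | 4 ; Chen | 4 ; Owen | 2 ; Sol | 0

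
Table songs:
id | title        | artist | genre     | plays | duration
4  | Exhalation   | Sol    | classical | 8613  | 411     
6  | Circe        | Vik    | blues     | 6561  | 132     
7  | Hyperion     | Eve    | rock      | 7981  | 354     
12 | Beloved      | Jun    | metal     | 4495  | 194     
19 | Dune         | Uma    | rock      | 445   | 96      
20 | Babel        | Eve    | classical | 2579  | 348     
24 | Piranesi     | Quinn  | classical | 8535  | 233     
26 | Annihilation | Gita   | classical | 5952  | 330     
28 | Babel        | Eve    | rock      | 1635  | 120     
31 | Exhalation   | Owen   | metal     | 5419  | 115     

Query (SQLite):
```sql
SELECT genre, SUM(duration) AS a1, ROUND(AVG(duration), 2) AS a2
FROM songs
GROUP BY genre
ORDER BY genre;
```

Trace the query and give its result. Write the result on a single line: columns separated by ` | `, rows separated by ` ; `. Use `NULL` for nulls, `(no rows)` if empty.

blues | 132 | 132 ; classical | 1322 | 330.5 ; metal | 309 | 154.5 ; rock | 570 | 190

Group songs by genre.
Per group compute: SUM(duration), ROUND(AVG(duration), 2).
  blues: ids {6} → SUM(duration)=132, ROUND(AVG(duration), 2)=132
  classical: ids {4, 20, 24, 26} → SUM(duration)=1322, ROUND(AVG(duration), 2)=330.5
  metal: ids {12, 31} → SUM(duration)=309, ROUND(AVG(duration), 2)=154.5
  rock: ids {7, 19, 28} → SUM(duration)=570, ROUND(AVG(duration), 2)=190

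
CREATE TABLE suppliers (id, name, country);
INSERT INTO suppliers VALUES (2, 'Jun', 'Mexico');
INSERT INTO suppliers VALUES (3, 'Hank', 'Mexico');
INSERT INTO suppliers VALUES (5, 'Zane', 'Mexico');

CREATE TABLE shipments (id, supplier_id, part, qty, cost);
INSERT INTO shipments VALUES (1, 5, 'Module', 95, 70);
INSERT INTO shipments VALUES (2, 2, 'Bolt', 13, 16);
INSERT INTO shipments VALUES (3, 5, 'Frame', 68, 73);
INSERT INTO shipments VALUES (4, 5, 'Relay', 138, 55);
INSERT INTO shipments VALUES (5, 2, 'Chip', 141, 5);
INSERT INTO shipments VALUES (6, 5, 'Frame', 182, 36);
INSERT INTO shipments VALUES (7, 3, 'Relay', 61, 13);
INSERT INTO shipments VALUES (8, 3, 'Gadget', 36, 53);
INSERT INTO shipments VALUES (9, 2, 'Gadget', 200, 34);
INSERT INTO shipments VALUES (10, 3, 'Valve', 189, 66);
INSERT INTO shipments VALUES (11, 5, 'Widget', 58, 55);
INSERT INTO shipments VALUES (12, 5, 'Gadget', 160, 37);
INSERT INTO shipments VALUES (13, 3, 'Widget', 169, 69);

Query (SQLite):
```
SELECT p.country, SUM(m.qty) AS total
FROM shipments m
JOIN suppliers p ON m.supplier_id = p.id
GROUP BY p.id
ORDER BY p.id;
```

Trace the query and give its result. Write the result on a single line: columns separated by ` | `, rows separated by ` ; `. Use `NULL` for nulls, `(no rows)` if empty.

Mexico | 354 ; Mexico | 455 ; Mexico | 701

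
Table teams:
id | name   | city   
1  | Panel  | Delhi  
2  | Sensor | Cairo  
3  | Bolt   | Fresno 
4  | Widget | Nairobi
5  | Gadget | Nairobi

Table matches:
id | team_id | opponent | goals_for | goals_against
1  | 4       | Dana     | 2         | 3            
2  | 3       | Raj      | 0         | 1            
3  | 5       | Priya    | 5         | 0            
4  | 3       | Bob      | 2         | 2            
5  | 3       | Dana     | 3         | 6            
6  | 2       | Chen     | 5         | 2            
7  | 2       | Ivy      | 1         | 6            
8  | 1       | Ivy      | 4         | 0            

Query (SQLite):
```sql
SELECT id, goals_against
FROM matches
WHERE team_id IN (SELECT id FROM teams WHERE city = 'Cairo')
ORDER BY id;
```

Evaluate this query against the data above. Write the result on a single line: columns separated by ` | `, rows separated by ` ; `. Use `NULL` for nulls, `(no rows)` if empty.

6 | 2 ; 7 | 6

Inner query: teams.id where city = 'Cairo'.
Outer: keep matches rows whose team_id is in that set.
Inner query → {2}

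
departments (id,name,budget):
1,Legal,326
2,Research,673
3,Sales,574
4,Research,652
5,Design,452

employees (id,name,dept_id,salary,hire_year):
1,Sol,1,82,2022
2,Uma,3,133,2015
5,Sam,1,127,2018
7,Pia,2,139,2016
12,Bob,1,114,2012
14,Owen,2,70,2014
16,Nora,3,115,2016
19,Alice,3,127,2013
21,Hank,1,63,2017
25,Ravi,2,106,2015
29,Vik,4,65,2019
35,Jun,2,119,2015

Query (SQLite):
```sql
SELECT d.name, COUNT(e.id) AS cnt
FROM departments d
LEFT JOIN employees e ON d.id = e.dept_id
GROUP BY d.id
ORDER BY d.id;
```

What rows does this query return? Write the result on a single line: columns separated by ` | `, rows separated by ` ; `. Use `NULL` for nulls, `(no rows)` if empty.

Legal | 4 ; Research | 4 ; Sales | 3 ; Research | 1 ; Design | 0

LEFT JOIN keeps every departments row; unmatched ones get NULL for employees columns.
Group by departments.id and compute COUNT(e.id). COUNT(col) of an all-NULL group is 0.
  1: ids {1, 5, 12, 21} → COUNT(e.id)=4
  2: ids {7, 14, 25, 35} → COUNT(e.id)=4
  3: ids {2, 16, 19} → COUNT(e.id)=3
  4: ids {29} → COUNT(e.id)=1
  5: ids {—} → COUNT(e.id)=0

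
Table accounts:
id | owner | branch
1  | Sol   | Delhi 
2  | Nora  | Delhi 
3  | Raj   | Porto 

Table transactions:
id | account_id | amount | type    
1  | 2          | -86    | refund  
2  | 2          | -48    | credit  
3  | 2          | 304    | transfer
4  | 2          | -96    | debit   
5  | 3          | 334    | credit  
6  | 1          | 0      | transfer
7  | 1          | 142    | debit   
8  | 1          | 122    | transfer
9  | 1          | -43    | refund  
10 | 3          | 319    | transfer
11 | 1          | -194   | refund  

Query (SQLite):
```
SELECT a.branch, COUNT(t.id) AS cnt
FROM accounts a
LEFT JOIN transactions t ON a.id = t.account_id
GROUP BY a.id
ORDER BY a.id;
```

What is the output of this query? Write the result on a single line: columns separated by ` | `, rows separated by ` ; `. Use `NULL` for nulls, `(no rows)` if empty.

Delhi | 5 ; Delhi | 4 ; Porto | 2

LEFT JOIN keeps every accounts row; unmatched ones get NULL for transactions columns.
Group by accounts.id and compute COUNT(t.id). COUNT(col) of an all-NULL group is 0.
  1: ids {6, 7, 8, 9, 11} → COUNT(t.id)=5
  2: ids {1, 2, 3, 4} → COUNT(t.id)=4
  3: ids {5, 10} → COUNT(t.id)=2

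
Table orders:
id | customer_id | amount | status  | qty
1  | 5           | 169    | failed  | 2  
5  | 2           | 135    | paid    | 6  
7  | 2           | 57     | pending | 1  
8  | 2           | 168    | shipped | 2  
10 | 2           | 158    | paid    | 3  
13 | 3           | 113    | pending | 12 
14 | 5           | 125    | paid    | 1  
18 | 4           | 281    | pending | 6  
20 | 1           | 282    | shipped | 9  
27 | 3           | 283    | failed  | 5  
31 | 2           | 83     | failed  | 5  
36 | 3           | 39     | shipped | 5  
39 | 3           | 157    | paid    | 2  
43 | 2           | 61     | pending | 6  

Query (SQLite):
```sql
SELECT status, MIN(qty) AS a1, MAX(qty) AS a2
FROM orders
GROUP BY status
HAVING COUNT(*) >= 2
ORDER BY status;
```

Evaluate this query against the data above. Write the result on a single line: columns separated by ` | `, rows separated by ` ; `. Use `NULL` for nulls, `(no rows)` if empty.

Group orders by status.
Per group compute: MIN(qty), MAX(qty).
HAVING: drop groups with fewer than 2 rows.
  failed: ids {1, 27, 31} → MIN(qty)=2, MAX(qty)=5
  paid: ids {5, 10, 14, 39} → MIN(qty)=1, MAX(qty)=6
  pending: ids {7, 13, 18, 43} → MIN(qty)=1, MAX(qty)=12
  shipped: ids {8, 20, 36} → MIN(qty)=2, MAX(qty)=9

failed | 2 | 5 ; paid | 1 | 6 ; pending | 1 | 12 ; shipped | 2 | 9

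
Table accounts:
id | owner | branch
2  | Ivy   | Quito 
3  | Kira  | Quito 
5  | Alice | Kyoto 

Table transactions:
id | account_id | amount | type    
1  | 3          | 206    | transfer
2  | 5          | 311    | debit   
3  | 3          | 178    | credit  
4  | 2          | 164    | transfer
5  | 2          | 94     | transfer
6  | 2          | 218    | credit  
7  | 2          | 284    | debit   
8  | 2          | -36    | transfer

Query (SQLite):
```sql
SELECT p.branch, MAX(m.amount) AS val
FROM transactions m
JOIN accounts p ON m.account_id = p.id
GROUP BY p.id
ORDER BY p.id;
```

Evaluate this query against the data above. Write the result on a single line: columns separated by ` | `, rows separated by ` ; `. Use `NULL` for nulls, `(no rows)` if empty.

Quito | 284 ; Quito | 206 ; Kyoto | 311

Join each transactions row to its accounts via account_id.
Group joined rows by accounts.id; compute MAX(m.amount) per group.
  2: ids {4, 5, 6, 7, 8} → MAX(m.amount)=284
  3: ids {1, 3} → MAX(m.amount)=206
  5: ids {2} → MAX(m.amount)=311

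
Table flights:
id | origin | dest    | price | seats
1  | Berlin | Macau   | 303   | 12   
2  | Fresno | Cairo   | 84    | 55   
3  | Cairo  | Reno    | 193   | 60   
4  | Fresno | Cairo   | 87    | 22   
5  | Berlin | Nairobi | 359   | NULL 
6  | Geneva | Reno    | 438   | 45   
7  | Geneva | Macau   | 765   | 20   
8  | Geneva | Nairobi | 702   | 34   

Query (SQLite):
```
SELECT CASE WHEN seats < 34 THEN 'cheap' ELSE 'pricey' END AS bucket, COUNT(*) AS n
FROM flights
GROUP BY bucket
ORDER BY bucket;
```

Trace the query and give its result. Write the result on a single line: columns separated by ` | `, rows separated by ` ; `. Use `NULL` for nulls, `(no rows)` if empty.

Bucket rows by seats < 34 → 'cheap' else 'pricey'; count each bucket.
NULL < 34 is unknown, so NULL seats falls into ELSE → 'pricey'.

cheap | 3 ; pricey | 5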